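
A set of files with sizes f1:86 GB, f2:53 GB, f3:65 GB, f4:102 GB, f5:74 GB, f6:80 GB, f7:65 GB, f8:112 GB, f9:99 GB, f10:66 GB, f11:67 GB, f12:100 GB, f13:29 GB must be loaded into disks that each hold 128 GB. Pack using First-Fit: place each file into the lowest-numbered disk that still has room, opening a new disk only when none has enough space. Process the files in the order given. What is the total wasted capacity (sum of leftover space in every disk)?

Put f1 (86 GB) in disk 1; 42 GB remain.
Put f2 (53 GB) in disk 2; 75 GB remain.
Put f3 (65 GB) in disk 2; 10 GB remain.
Put f4 (102 GB) in disk 3; 26 GB remain.
Put f5 (74 GB) in disk 4; 54 GB remain.
Put f6 (80 GB) in disk 5; 48 GB remain.
Put f7 (65 GB) in disk 6; 63 GB remain.
Put f8 (112 GB) in disk 7; 16 GB remain.
Put f9 (99 GB) in disk 8; 29 GB remain.
Put f10 (66 GB) in disk 9; 62 GB remain.
Put f11 (67 GB) in disk 10; 61 GB remain.
Put f12 (100 GB) in disk 11; 28 GB remain.
Put f13 (29 GB) in disk 1; 13 GB remain.
11 disks × 128 GB = 1408 GB; used 998 GB; unused 410 GB.

410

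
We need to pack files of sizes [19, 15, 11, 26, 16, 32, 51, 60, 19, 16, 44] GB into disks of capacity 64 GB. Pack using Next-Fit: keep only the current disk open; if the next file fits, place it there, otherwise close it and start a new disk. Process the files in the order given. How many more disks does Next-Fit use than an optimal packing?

2

Next-Fit: [19,15,11] [26,16] [32] [51] [60] [19,16] [44] → 7 disks.
Total size 309 GB; any packing needs at least ⌈309/64⌉ = 5 disks.
An optimal packing achieves that bound: [60] [51,11] [44,19] [32,16,16] [26,19,15] → 5 disks.
Excess: 7 − 5 = 2.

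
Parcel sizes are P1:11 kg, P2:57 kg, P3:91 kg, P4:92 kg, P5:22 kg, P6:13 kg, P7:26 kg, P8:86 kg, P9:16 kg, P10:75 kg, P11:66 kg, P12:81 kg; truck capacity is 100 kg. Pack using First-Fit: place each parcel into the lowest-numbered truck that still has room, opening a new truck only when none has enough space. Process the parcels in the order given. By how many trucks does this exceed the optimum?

1

First-Fit: [11,57,22] [91] [92] [13,26,16] [86] [75] [66] [81] → 8 trucks.
Total size 636 kg; any packing needs at least ⌈636/100⌉ = 7 trucks.
An optimal packing achieves that bound: [92] [91] [86,13] [81,16] [75,22] [66,26] [57,11] → 7 trucks.
Excess: 8 − 7 = 1.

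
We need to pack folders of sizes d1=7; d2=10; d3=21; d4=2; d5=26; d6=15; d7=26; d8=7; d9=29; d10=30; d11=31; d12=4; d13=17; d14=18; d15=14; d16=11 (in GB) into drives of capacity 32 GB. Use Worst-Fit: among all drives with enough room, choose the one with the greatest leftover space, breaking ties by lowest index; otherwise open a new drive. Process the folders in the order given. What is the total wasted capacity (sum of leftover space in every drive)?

Put d1 (7 GB) in drive 1; 25 GB remain.
Put d2 (10 GB) in drive 1; 15 GB remain.
Put d3 (21 GB) in drive 2; 11 GB remain.
Put d4 (2 GB) in drive 1; 13 GB remain.
Put d5 (26 GB) in drive 3; 6 GB remain.
Put d6 (15 GB) in drive 4; 17 GB remain.
Put d7 (26 GB) in drive 5; 6 GB remain.
Put d8 (7 GB) in drive 4; 10 GB remain.
Put d9 (29 GB) in drive 6; 3 GB remain.
Put d10 (30 GB) in drive 7; 2 GB remain.
Put d11 (31 GB) in drive 8; 1 GB remain.
Put d12 (4 GB) in drive 1; 9 GB remain.
Put d13 (17 GB) in drive 9; 15 GB remain.
Put d14 (18 GB) in drive 10; 14 GB remain.
Put d15 (14 GB) in drive 9; 1 GB remain.
Put d16 (11 GB) in drive 10; 3 GB remain.
10 drives × 32 GB = 320 GB; used 268 GB; unused 52 GB.

52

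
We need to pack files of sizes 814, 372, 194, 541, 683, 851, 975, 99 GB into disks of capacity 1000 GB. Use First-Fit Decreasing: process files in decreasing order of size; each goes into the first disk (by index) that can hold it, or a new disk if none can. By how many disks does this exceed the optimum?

0

First-Fit Decreasing: [975] [851,99] [814] [683,194] [541,372] → 5 disks.
Total size 4529 GB; any packing needs at least ⌈4529/1000⌉ = 5 disks.
So 5 is already optimal.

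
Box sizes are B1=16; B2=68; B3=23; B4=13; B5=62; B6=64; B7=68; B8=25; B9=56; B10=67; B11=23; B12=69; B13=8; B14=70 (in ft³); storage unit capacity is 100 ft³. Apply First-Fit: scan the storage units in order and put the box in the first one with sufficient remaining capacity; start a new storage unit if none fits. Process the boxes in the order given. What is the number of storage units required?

8 storage units

Put B1 (16 ft³) in storage unit 1; 84 ft³ remain.
Put B2 (68 ft³) in storage unit 1; 16 ft³ remain.
Put B3 (23 ft³) in storage unit 2; 77 ft³ remain.
Put B4 (13 ft³) in storage unit 1; 3 ft³ remain.
Put B5 (62 ft³) in storage unit 2; 15 ft³ remain.
Put B6 (64 ft³) in storage unit 3; 36 ft³ remain.
Put B7 (68 ft³) in storage unit 4; 32 ft³ remain.
Put B8 (25 ft³) in storage unit 3; 11 ft³ remain.
Put B9 (56 ft³) in storage unit 5; 44 ft³ remain.
Put B10 (67 ft³) in storage unit 6; 33 ft³ remain.
Put B11 (23 ft³) in storage unit 4; 9 ft³ remain.
Put B12 (69 ft³) in storage unit 7; 31 ft³ remain.
Put B13 (8 ft³) in storage unit 2; 7 ft³ remain.
Put B14 (70 ft³) in storage unit 8; 30 ft³ remain.
Final storage units: [16,68,13] [23,62,8] [64,25] [68,23] [56] [67] [69] [70].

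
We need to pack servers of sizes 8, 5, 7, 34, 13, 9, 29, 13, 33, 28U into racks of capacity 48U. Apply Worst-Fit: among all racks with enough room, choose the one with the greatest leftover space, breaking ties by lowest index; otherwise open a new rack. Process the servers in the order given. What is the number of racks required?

rack 1: place 8U, 40U left
rack 1: place 5U, 35U left
rack 1: place 7U, 28U left
rack 2: place 34U, 14U left
rack 1: place 13U, 15U left
rack 1: place 9U, 6U left
rack 3: place 29U, 19U left
rack 3: place 13U, 6U left
rack 4: place 33U, 15U left
rack 5: place 28U, 20U left

5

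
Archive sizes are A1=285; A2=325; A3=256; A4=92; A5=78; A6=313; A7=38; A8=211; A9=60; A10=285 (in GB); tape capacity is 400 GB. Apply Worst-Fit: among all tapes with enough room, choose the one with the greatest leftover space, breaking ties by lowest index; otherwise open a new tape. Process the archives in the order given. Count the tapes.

tape 1: place A1 (285 GB), 115 GB left
tape 2: place A2 (325 GB), 75 GB left
tape 3: place A3 (256 GB), 144 GB left
tape 3: place A4 (92 GB), 52 GB left
tape 1: place A5 (78 GB), 37 GB left
tape 4: place A6 (313 GB), 87 GB left
tape 4: place A7 (38 GB), 49 GB left
tape 5: place A8 (211 GB), 189 GB left
tape 5: place A9 (60 GB), 129 GB left
tape 6: place A10 (285 GB), 115 GB left

6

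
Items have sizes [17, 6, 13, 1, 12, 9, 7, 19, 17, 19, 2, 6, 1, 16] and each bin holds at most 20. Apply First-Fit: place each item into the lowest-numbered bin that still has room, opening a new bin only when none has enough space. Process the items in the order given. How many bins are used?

bin 1: place 17, 3 left
bin 2: place 6, 14 left
bin 2: place 13, 1 left
bin 1: place 1, 2 left
bin 3: place 12, 8 left
bin 4: place 9, 11 left
bin 3: place 7, 1 left
bin 5: place 19, 1 left
bin 6: place 17, 3 left
bin 7: place 19, 1 left
bin 1: place 2, 0 left
bin 4: place 6, 5 left
bin 2: place 1, 0 left
bin 8: place 16, 4 left
Final bins: [17,1,2] [6,13,1] [12,7] [9,6] [19] [17] [19] [16].

8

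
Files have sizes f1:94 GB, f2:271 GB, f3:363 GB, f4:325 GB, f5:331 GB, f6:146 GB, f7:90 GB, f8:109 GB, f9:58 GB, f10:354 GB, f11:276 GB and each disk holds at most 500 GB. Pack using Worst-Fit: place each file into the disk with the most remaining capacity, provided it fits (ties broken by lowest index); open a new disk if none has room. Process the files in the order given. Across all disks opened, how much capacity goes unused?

583

Put f1 (94 GB) in disk 1; 406 GB remain.
Put f2 (271 GB) in disk 1; 135 GB remain.
Put f3 (363 GB) in disk 2; 137 GB remain.
Put f4 (325 GB) in disk 3; 175 GB remain.
Put f5 (331 GB) in disk 4; 169 GB remain.
Put f6 (146 GB) in disk 3; 29 GB remain.
Put f7 (90 GB) in disk 4; 79 GB remain.
Put f8 (109 GB) in disk 2; 28 GB remain.
Put f9 (58 GB) in disk 1; 77 GB remain.
Put f10 (354 GB) in disk 5; 146 GB remain.
Put f11 (276 GB) in disk 6; 224 GB remain.
6 disks × 500 GB = 3000 GB; used 2417 GB; unused 583 GB.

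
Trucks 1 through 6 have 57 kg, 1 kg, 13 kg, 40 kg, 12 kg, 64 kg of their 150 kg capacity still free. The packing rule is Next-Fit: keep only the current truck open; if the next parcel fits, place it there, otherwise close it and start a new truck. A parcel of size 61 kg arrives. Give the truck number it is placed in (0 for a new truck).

Next-Fit only looks at truck 6, which has 64 kg free.
61 kg fits there.

6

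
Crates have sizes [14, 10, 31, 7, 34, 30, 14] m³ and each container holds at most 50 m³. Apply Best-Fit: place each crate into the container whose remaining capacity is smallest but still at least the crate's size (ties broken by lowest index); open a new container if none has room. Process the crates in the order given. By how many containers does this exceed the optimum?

Best-Fit: [14,10] [31,7] [34,14] [30] → 4 containers.
Total size 140 m³; any packing needs at least ⌈140/50⌉ = 3 containers.
An optimal packing achieves that bound: [34,14] [31,14] [30,10,7] → 3 containers.
Excess: 4 − 3 = 1.

1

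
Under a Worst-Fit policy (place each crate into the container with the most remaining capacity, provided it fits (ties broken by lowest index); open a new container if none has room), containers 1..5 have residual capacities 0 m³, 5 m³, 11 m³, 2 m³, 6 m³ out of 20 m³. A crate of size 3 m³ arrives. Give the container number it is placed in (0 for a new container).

Containers with room: container 2 (5 m³), container 3 (11 m³), container 5 (6 m³).
Most room is container 3 with 11 m³ free.

3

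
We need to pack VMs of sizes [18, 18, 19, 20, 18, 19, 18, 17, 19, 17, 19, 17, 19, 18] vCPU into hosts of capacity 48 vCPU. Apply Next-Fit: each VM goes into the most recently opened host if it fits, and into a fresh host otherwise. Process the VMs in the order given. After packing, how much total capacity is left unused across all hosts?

18 vCPU → host 1 (remaining 30 vCPU)
18 vCPU → host 1 (remaining 12 vCPU)
19 vCPU → host 2 (remaining 29 vCPU)
20 vCPU → host 2 (remaining 9 vCPU)
18 vCPU → host 3 (remaining 30 vCPU)
19 vCPU → host 3 (remaining 11 vCPU)
18 vCPU → host 4 (remaining 30 vCPU)
17 vCPU → host 4 (remaining 13 vCPU)
19 vCPU → host 5 (remaining 29 vCPU)
17 vCPU → host 5 (remaining 12 vCPU)
19 vCPU → host 6 (remaining 29 vCPU)
17 vCPU → host 6 (remaining 12 vCPU)
19 vCPU → host 7 (remaining 29 vCPU)
18 vCPU → host 7 (remaining 11 vCPU)
7 hosts × 48 vCPU = 336 vCPU; used 256 vCPU; unused 80 vCPU.

80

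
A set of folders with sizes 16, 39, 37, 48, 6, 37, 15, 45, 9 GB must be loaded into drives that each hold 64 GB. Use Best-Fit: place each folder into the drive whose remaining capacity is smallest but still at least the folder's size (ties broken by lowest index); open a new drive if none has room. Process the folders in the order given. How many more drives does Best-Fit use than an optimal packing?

Best-Fit: [16,39,6] [37] [48,15] [37] [45,9] → 5 drives.
5 folders exceed 32 GB (half the capacity), and no two of those can share a drive, so at least 5 drives are needed.
So 5 is already optimal.

0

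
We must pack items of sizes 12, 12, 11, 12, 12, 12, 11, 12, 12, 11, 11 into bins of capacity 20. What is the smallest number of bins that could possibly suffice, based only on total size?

Total size = 12 + 12 + 11 + 12 + 12 + 12 + 11 + 12 + 12 + 11 + 11 = 128.
⌈128 / 20⌉ = 7.

7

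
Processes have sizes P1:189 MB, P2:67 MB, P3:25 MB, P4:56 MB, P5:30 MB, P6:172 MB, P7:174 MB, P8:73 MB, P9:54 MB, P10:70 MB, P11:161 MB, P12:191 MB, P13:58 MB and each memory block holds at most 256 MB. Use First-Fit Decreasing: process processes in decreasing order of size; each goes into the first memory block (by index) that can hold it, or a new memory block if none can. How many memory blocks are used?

Sorted descending: 191, 189, 174, 172, 161, 73, 70, 67, 58, 56, 54, 30, 25.
Put 191 MB in memory block 1; 65 MB remain.
Put 189 MB in memory block 2; 67 MB remain.
Put 174 MB in memory block 3; 82 MB remain.
Put 172 MB in memory block 4; 84 MB remain.
Put 161 MB in memory block 5; 95 MB remain.
Put 73 MB in memory block 3; 9 MB remain.
Put 70 MB in memory block 4; 14 MB remain.
Put 67 MB in memory block 2; 0 MB remain.
Put 58 MB in memory block 1; 7 MB remain.
Put 56 MB in memory block 5; 39 MB remain.
Put 54 MB in memory block 6; 202 MB remain.
Put 30 MB in memory block 5; 9 MB remain.
Put 25 MB in memory block 6; 177 MB remain.
Final memory blocks: [191,58] [189,67] [174,73] [172,70] [161,56,30] [54,25].

6 memory blocks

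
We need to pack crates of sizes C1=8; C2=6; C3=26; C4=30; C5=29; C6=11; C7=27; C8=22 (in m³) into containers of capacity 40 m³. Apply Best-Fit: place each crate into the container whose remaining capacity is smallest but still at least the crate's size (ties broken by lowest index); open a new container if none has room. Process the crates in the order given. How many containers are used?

5

C1 (8 m³) → container 1 (remaining 32 m³)
C2 (6 m³) → container 1 (remaining 26 m³)
C3 (26 m³) → container 1 (remaining 0 m³)
C4 (30 m³) → container 2 (remaining 10 m³)
C5 (29 m³) → container 3 (remaining 11 m³)
C6 (11 m³) → container 3 (remaining 0 m³)
C7 (27 m³) → container 4 (remaining 13 m³)
C8 (22 m³) → container 5 (remaining 18 m³)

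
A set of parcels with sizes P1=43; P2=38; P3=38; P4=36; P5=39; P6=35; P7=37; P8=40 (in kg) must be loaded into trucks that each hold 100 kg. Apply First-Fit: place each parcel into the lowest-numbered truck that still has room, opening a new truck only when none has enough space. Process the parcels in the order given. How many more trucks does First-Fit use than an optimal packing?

First-Fit: [43,38] [38,36] [39,35] [37,40] → 4 trucks.
Total size 306 kg; any packing needs at least ⌈306/100⌉ = 4 trucks.
So 4 is already optimal.

0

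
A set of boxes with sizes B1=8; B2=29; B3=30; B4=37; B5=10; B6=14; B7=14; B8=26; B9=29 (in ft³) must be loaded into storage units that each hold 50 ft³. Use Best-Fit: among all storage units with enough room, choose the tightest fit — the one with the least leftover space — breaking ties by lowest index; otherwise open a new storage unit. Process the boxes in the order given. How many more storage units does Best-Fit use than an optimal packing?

0

Best-Fit: [8,29,10] [30,14] [37] [14,26] [29] → 5 storage units.
5 boxes exceed 25 ft³ (half the capacity), and no two of those can share a storage unit, so at least 5 storage units are needed.
So 5 is already optimal.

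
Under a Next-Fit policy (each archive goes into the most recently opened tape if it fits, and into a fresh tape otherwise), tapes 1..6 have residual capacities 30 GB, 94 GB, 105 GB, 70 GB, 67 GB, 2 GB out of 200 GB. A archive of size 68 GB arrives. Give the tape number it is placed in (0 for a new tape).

0

Next-Fit only looks at tape 6, which has 2 GB free.
68 GB does not fit, so a new tape is opened.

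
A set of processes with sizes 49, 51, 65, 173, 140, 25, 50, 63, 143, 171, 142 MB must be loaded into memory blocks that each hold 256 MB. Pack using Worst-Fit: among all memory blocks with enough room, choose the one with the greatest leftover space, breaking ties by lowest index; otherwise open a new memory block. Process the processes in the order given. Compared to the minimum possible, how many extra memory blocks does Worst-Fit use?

Worst-Fit: [49,51,65,50] [173] [140,25,63] [143] [171] [142] → 6 memory blocks.
Total size 1072 MB; any packing needs at least ⌈1072/256⌉ = 5 memory blocks.
An optimal packing achieves that bound: [173,65] [171,63] [143,51,50] [142,49,25] [140] → 5 memory blocks.
Excess: 6 − 5 = 1.

1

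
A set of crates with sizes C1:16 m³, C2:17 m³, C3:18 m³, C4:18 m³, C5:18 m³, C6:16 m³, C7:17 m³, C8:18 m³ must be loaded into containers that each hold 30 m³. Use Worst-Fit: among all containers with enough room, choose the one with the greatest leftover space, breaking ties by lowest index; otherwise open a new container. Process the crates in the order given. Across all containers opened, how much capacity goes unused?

C1 (16 m³) → container 1 (remaining 14 m³)
C2 (17 m³) → container 2 (remaining 13 m³)
C3 (18 m³) → container 3 (remaining 12 m³)
C4 (18 m³) → container 4 (remaining 12 m³)
C5 (18 m³) → container 5 (remaining 12 m³)
C6 (16 m³) → container 6 (remaining 14 m³)
C7 (17 m³) → container 7 (remaining 13 m³)
C8 (18 m³) → container 8 (remaining 12 m³)
8 containers × 30 m³ = 240 m³; used 138 m³; unused 102 m³.

102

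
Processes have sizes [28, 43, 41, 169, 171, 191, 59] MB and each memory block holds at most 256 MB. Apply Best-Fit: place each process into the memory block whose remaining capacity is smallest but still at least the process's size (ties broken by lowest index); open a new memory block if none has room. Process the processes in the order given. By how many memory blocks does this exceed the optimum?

1

Best-Fit: [28,43,41] [169] [171] [191,59] → 4 memory blocks.
Total size 702 MB; any packing needs at least ⌈702/256⌉ = 3 memory blocks.
An optimal packing achieves that bound: [191,59] [171,43,41] [169,28] → 3 memory blocks.
Excess: 4 − 3 = 1.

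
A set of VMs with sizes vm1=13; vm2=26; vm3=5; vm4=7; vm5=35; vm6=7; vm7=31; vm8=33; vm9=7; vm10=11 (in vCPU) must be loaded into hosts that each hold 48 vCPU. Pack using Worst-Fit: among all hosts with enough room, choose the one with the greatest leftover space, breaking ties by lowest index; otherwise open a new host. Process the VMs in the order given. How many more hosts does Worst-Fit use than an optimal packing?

1

Worst-Fit: [13,26,5] [7,35] [7,31] [33,7] [11] → 5 hosts.
Total size 175 vCPU; any packing needs at least ⌈175/48⌉ = 4 hosts.
An optimal packing achieves that bound: [35,13] [33,11] [31,7,7] [26,7,5] → 4 hosts.
Excess: 5 − 4 = 1.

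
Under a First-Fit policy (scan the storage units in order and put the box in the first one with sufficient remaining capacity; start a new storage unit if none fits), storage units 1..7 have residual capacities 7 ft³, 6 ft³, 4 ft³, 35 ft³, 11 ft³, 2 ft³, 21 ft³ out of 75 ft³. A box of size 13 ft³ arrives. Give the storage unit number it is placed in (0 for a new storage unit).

Storage units with room: storage unit 4 (35 ft³), storage unit 7 (21 ft³).
The first with room is storage unit 4.

4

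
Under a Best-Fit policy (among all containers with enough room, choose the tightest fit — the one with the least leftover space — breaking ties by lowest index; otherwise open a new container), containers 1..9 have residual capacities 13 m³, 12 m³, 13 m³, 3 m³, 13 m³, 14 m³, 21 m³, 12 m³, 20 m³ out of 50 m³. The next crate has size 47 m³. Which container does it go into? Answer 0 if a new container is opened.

No container has ≥ 47 m³ free, so a new container is opened.

0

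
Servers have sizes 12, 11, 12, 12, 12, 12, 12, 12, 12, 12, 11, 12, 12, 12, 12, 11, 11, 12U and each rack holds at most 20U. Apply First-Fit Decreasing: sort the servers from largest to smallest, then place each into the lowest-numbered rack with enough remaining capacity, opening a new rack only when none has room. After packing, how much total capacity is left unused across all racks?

Sorted descending: 12, 12, 12, 12, 12, 12, 12, 12, 12, 12, 12, 12, 12, 12, 11, 11, 11, 11.
12U → rack 1 (remaining 8U)
12U → rack 2 (remaining 8U)
12U → rack 3 (remaining 8U)
12U → rack 4 (remaining 8U)
12U → rack 5 (remaining 8U)
12U → rack 6 (remaining 8U)
12U → rack 7 (remaining 8U)
12U → rack 8 (remaining 8U)
12U → rack 9 (remaining 8U)
12U → rack 10 (remaining 8U)
12U → rack 11 (remaining 8U)
12U → rack 12 (remaining 8U)
12U → rack 13 (remaining 8U)
12U → rack 14 (remaining 8U)
11U → rack 15 (remaining 9U)
11U → rack 16 (remaining 9U)
11U → rack 17 (remaining 9U)
11U → rack 18 (remaining 9U)
18 racks × 20U = 360U; used 212U; unused 148U.

148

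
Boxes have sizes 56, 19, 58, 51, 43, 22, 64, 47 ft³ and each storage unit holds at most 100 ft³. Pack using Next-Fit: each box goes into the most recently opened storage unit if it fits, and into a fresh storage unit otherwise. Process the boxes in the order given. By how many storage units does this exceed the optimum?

Next-Fit: [56,19] [58] [51,43] [22,64] [47] → 5 storage units.
Total size 360 ft³; any packing needs at least ⌈360/100⌉ = 4 storage units.
An optimal packing achieves that bound: [64,22] [58,19] [56,43] [51,47] → 4 storage units.
Excess: 5 − 4 = 1.

1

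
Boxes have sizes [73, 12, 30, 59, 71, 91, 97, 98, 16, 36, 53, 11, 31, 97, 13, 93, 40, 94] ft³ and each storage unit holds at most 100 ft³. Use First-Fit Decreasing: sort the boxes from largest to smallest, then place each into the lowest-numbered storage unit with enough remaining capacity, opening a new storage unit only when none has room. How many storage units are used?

11

Sorted descending: 98, 97, 97, 94, 93, 91, 73, 71, 59, 53, 40, 36, 31, 30, 16, 13, 12, 11.
storage unit 1: place 98 ft³, 2 ft³ left
storage unit 2: place 97 ft³, 3 ft³ left
storage unit 3: place 97 ft³, 3 ft³ left
storage unit 4: place 94 ft³, 6 ft³ left
storage unit 5: place 93 ft³, 7 ft³ left
storage unit 6: place 91 ft³, 9 ft³ left
storage unit 7: place 73 ft³, 27 ft³ left
storage unit 8: place 71 ft³, 29 ft³ left
storage unit 9: place 59 ft³, 41 ft³ left
storage unit 10: place 53 ft³, 47 ft³ left
storage unit 9: place 40 ft³, 1 ft³ left
storage unit 10: place 36 ft³, 11 ft³ left
storage unit 11: place 31 ft³, 69 ft³ left
storage unit 11: place 30 ft³, 39 ft³ left
storage unit 7: place 16 ft³, 11 ft³ left
storage unit 8: place 13 ft³, 16 ft³ left
storage unit 8: place 12 ft³, 4 ft³ left
storage unit 7: place 11 ft³, 0 ft³ left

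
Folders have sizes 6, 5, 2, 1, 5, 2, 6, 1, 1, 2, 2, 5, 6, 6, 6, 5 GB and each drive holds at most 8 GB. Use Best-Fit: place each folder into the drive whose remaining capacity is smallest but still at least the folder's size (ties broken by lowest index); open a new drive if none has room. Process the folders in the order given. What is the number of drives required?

9 drives

Put 6 GB in drive 1; 2 GB remain.
Put 5 GB in drive 2; 3 GB remain.
Put 2 GB in drive 1; 0 GB remain.
Put 1 GB in drive 2; 2 GB remain.
Put 5 GB in drive 3; 3 GB remain.
Put 2 GB in drive 2; 0 GB remain.
Put 6 GB in drive 4; 2 GB remain.
Put 1 GB in drive 4; 1 GB remain.
Put 1 GB in drive 4; 0 GB remain.
Put 2 GB in drive 3; 1 GB remain.
Put 2 GB in drive 5; 6 GB remain.
Put 5 GB in drive 5; 1 GB remain.
Put 6 GB in drive 6; 2 GB remain.
Put 6 GB in drive 7; 2 GB remain.
Put 6 GB in drive 8; 2 GB remain.
Put 5 GB in drive 9; 3 GB remain.
Final drives: [6,2] [5,1,2] [5,2] [6,1,1] [2,5] [6] [6] [6] [5].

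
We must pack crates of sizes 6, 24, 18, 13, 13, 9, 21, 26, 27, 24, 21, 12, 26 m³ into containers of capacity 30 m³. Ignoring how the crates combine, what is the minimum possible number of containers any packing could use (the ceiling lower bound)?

Total size = 6 + 24 + 18 + 13 + 13 + 9 + 21 + 26 + 27 + 24 + 21 + 12 + 26 = 240 m³.
⌈240 / 30⌉ = 8.

8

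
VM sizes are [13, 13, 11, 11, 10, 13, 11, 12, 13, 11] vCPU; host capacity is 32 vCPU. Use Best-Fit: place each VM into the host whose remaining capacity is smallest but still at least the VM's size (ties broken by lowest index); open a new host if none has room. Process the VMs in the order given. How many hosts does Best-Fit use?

5

Put 13 vCPU in host 1; 19 vCPU remain.
Put 13 vCPU in host 1; 6 vCPU remain.
Put 11 vCPU in host 2; 21 vCPU remain.
Put 11 vCPU in host 2; 10 vCPU remain.
Put 10 vCPU in host 2; 0 vCPU remain.
Put 13 vCPU in host 3; 19 vCPU remain.
Put 11 vCPU in host 3; 8 vCPU remain.
Put 12 vCPU in host 4; 20 vCPU remain.
Put 13 vCPU in host 4; 7 vCPU remain.
Put 11 vCPU in host 5; 21 vCPU remain.
Final hosts: [13,13] [11,11,10] [13,11] [12,13] [11].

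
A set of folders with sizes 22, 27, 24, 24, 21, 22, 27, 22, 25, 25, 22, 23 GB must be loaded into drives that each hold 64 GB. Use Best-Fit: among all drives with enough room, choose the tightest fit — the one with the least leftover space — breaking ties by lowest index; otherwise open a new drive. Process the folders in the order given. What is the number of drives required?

6

Put 22 GB in drive 1; 42 GB remain.
Put 27 GB in drive 1; 15 GB remain.
Put 24 GB in drive 2; 40 GB remain.
Put 24 GB in drive 2; 16 GB remain.
Put 21 GB in drive 3; 43 GB remain.
Put 22 GB in drive 3; 21 GB remain.
Put 27 GB in drive 4; 37 GB remain.
Put 22 GB in drive 4; 15 GB remain.
Put 25 GB in drive 5; 39 GB remain.
Put 25 GB in drive 5; 14 GB remain.
Put 22 GB in drive 6; 42 GB remain.
Put 23 GB in drive 6; 19 GB remain.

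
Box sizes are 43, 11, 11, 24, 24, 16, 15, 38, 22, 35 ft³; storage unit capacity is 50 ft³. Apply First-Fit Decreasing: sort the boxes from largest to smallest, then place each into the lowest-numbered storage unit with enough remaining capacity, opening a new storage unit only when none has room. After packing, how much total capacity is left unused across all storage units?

Sorted descending: 43, 38, 35, 24, 24, 22, 16, 15, 11, 11.
43 ft³ → storage unit 1 (remaining 7 ft³)
38 ft³ → storage unit 2 (remaining 12 ft³)
35 ft³ → storage unit 3 (remaining 15 ft³)
24 ft³ → storage unit 4 (remaining 26 ft³)
24 ft³ → storage unit 4 (remaining 2 ft³)
22 ft³ → storage unit 5 (remaining 28 ft³)
16 ft³ → storage unit 5 (remaining 12 ft³)
15 ft³ → storage unit 3 (remaining 0 ft³)
11 ft³ → storage unit 2 (remaining 1 ft³)
11 ft³ → storage unit 5 (remaining 1 ft³)
5 storage units × 50 ft³ = 250 ft³; used 239 ft³; unused 11 ft³.

11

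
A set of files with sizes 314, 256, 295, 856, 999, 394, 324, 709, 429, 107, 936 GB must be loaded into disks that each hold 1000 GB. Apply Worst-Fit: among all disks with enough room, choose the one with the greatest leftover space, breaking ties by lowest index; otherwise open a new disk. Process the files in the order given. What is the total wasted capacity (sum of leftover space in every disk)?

1381

Put 314 GB in disk 1; 686 GB remain.
Put 256 GB in disk 1; 430 GB remain.
Put 295 GB in disk 1; 135 GB remain.
Put 856 GB in disk 2; 144 GB remain.
Put 999 GB in disk 3; 1 GB remain.
Put 394 GB in disk 4; 606 GB remain.
Put 324 GB in disk 4; 282 GB remain.
Put 709 GB in disk 5; 291 GB remain.
Put 429 GB in disk 6; 571 GB remain.
Put 107 GB in disk 6; 464 GB remain.
Put 936 GB in disk 7; 64 GB remain.
7 disks × 1000 GB = 7000 GB; used 5619 GB; unused 1381 GB.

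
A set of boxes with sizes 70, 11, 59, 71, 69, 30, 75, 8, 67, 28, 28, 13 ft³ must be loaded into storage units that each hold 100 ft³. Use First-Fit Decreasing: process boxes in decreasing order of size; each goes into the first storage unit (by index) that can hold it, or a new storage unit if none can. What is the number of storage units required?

Sorted descending: 75, 71, 70, 69, 67, 59, 30, 28, 28, 13, 11, 8.
storage unit 1: place 75 ft³, 25 ft³ left
storage unit 2: place 71 ft³, 29 ft³ left
storage unit 3: place 70 ft³, 30 ft³ left
storage unit 4: place 69 ft³, 31 ft³ left
storage unit 5: place 67 ft³, 33 ft³ left
storage unit 6: place 59 ft³, 41 ft³ left
storage unit 3: place 30 ft³, 0 ft³ left
storage unit 2: place 28 ft³, 1 ft³ left
storage unit 4: place 28 ft³, 3 ft³ left
storage unit 1: place 13 ft³, 12 ft³ left
storage unit 1: place 11 ft³, 1 ft³ left
storage unit 5: place 8 ft³, 25 ft³ left
Final storage units: [75,13,11] [71,28] [70,30] [69,28] [67,8] [59].

6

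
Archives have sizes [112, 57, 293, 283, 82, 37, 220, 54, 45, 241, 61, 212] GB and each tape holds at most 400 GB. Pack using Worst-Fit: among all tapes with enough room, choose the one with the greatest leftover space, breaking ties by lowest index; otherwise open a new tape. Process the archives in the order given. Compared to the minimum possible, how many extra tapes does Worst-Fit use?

Worst-Fit: [112,57,82,37] [293] [283] [220,54,45] [241,61] [212] → 6 tapes.
Total size 1697 GB; any packing needs at least ⌈1697/400⌉ = 5 tapes.
An optimal packing achieves that bound: [293,82] [283,112] [241,61,57,37] [220,54,45] [212] → 5 tapes.
Excess: 6 − 5 = 1.

1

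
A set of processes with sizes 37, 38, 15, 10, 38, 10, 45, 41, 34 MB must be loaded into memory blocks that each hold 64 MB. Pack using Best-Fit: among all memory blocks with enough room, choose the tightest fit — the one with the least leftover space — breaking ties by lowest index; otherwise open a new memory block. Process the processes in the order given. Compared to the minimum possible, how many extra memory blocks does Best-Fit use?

0

Best-Fit: [37] [38,15,10] [38,10] [45] [41] [34] → 6 memory blocks.
6 processes exceed 32 MB (half the capacity), and no two of those can share a memory block, so at least 6 memory blocks are needed.
So 6 is already optimal.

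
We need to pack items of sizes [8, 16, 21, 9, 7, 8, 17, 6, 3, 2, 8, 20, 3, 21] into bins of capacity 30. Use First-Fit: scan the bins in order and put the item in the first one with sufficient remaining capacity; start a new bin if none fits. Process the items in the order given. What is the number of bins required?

Put 8 in bin 1; 22 remain.
Put 16 in bin 1; 6 remain.
Put 21 in bin 2; 9 remain.
Put 9 in bin 2; 0 remain.
Put 7 in bin 3; 23 remain.
Put 8 in bin 3; 15 remain.
Put 17 in bin 4; 13 remain.
Put 6 in bin 1; 0 remain.
Put 3 in bin 3; 12 remain.
Put 2 in bin 3; 10 remain.
Put 8 in bin 3; 2 remain.
Put 20 in bin 5; 10 remain.
Put 3 in bin 4; 10 remain.
Put 21 in bin 6; 9 remain.

6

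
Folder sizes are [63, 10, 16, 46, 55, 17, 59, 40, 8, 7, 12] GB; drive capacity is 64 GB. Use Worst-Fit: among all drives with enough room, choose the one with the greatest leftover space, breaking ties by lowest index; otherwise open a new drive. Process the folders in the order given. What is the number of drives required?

6

Put 63 GB in drive 1; 1 GB remain.
Put 10 GB in drive 2; 54 GB remain.
Put 16 GB in drive 2; 38 GB remain.
Put 46 GB in drive 3; 18 GB remain.
Put 55 GB in drive 4; 9 GB remain.
Put 17 GB in drive 2; 21 GB remain.
Put 59 GB in drive 5; 5 GB remain.
Put 40 GB in drive 6; 24 GB remain.
Put 8 GB in drive 6; 16 GB remain.
Put 7 GB in drive 2; 14 GB remain.
Put 12 GB in drive 3; 6 GB remain.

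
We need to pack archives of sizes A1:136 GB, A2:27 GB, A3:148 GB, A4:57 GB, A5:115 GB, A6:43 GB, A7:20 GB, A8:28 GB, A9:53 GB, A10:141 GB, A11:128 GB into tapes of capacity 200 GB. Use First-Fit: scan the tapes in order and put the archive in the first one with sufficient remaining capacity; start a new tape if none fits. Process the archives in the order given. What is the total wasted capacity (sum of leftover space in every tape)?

A1 (136 GB) → tape 1 (remaining 64 GB)
A2 (27 GB) → tape 1 (remaining 37 GB)
A3 (148 GB) → tape 2 (remaining 52 GB)
A4 (57 GB) → tape 3 (remaining 143 GB)
A5 (115 GB) → tape 3 (remaining 28 GB)
A6 (43 GB) → tape 2 (remaining 9 GB)
A7 (20 GB) → tape 1 (remaining 17 GB)
A8 (28 GB) → tape 3 (remaining 0 GB)
A9 (53 GB) → tape 4 (remaining 147 GB)
A10 (141 GB) → tape 4 (remaining 6 GB)
A11 (128 GB) → tape 5 (remaining 72 GB)
5 tapes × 200 GB = 1000 GB; used 896 GB; unused 104 GB.

104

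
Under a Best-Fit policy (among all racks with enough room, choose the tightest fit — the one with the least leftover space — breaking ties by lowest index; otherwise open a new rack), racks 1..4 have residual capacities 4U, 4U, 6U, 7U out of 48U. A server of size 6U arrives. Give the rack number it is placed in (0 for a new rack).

3

Racks with room: rack 3 (6U), rack 4 (7U).
Tightest fit is rack 3 with 6U free.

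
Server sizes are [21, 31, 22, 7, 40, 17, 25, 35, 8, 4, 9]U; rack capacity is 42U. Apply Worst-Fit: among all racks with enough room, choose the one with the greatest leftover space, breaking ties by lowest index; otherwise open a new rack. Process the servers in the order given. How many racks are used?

21U → rack 1 (remaining 21U)
31U → rack 2 (remaining 11U)
22U → rack 3 (remaining 20U)
7U → rack 1 (remaining 14U)
40U → rack 4 (remaining 2U)
17U → rack 3 (remaining 3U)
25U → rack 5 (remaining 17U)
35U → rack 6 (remaining 7U)
8U → rack 5 (remaining 9U)
4U → rack 1 (remaining 10U)
9U → rack 2 (remaining 2U)
Final racks: [21,7,4] [31,9] [22,17] [40] [25,8] [35].

6 racks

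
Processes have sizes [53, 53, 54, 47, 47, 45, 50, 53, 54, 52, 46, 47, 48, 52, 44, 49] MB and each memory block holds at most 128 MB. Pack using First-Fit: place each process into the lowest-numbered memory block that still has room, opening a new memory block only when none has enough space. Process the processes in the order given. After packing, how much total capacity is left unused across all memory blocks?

Put 53 MB in memory block 1; 75 MB remain.
Put 53 MB in memory block 1; 22 MB remain.
Put 54 MB in memory block 2; 74 MB remain.
Put 47 MB in memory block 2; 27 MB remain.
Put 47 MB in memory block 3; 81 MB remain.
Put 45 MB in memory block 3; 36 MB remain.
Put 50 MB in memory block 4; 78 MB remain.
Put 53 MB in memory block 4; 25 MB remain.
Put 54 MB in memory block 5; 74 MB remain.
Put 52 MB in memory block 5; 22 MB remain.
Put 46 MB in memory block 6; 82 MB remain.
Put 47 MB in memory block 6; 35 MB remain.
Put 48 MB in memory block 7; 80 MB remain.
Put 52 MB in memory block 7; 28 MB remain.
Put 44 MB in memory block 8; 84 MB remain.
Put 49 MB in memory block 8; 35 MB remain.
8 memory blocks × 128 MB = 1024 MB; used 794 MB; unused 230 MB.

230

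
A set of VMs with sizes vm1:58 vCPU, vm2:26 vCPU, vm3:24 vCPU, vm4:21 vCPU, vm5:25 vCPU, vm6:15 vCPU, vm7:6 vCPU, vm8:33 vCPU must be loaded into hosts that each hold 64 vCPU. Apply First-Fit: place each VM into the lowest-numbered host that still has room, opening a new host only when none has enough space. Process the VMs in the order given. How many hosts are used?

host 1: place vm1 (58 vCPU), 6 vCPU left
host 2: place vm2 (26 vCPU), 38 vCPU left
host 2: place vm3 (24 vCPU), 14 vCPU left
host 3: place vm4 (21 vCPU), 43 vCPU left
host 3: place vm5 (25 vCPU), 18 vCPU left
host 3: place vm6 (15 vCPU), 3 vCPU left
host 1: place vm7 (6 vCPU), 0 vCPU left
host 4: place vm8 (33 vCPU), 31 vCPU left
Final hosts: [58,6] [26,24] [21,25,15] [33].

4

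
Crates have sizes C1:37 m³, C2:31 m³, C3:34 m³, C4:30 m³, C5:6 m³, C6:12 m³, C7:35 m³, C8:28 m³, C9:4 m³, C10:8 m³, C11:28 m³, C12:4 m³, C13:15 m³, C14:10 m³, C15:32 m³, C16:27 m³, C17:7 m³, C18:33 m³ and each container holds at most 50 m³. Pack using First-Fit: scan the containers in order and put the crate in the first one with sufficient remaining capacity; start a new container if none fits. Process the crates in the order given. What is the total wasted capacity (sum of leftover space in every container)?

119

container 1: place C1 (37 m³), 13 m³ left
container 2: place C2 (31 m³), 19 m³ left
container 3: place C3 (34 m³), 16 m³ left
container 4: place C4 (30 m³), 20 m³ left
container 1: place C5 (6 m³), 7 m³ left
container 2: place C6 (12 m³), 7 m³ left
container 5: place C7 (35 m³), 15 m³ left
container 6: place C8 (28 m³), 22 m³ left
container 1: place C9 (4 m³), 3 m³ left
container 3: place C10 (8 m³), 8 m³ left
container 7: place C11 (28 m³), 22 m³ left
container 2: place C12 (4 m³), 3 m³ left
container 4: place C13 (15 m³), 5 m³ left
container 5: place C14 (10 m³), 5 m³ left
container 8: place C15 (32 m³), 18 m³ left
container 9: place C16 (27 m³), 23 m³ left
container 3: place C17 (7 m³), 1 m³ left
container 10: place C18 (33 m³), 17 m³ left
10 containers × 50 m³ = 500 m³; used 381 m³; unused 119 m³.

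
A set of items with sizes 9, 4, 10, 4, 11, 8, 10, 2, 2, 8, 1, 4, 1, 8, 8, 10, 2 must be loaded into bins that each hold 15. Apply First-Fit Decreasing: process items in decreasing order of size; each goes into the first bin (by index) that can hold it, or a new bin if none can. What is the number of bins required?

Sorted descending: 11, 10, 10, 10, 9, 8, 8, 8, 8, 4, 4, 4, 2, 2, 2, 1, 1.
bin 1: place 11, 4 left
bin 2: place 10, 5 left
bin 3: place 10, 5 left
bin 4: place 10, 5 left
bin 5: place 9, 6 left
bin 6: place 8, 7 left
bin 7: place 8, 7 left
bin 8: place 8, 7 left
bin 9: place 8, 7 left
bin 1: place 4, 0 left
bin 2: place 4, 1 left
bin 3: place 4, 1 left
bin 4: place 2, 3 left
bin 4: place 2, 1 left
bin 5: place 2, 4 left
bin 2: place 1, 0 left
bin 3: place 1, 0 left
Final bins: [11,4] [10,4,1] [10,4,1] [10,2,2] [9,2] [8] [8] [8] [8].

9 bins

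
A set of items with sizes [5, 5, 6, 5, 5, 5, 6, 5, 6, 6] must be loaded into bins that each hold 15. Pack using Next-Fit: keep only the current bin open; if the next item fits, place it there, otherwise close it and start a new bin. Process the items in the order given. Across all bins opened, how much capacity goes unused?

Put 5 in bin 1; 10 remain.
Put 5 in bin 1; 5 remain.
Put 6 in bin 2; 9 remain.
Put 5 in bin 2; 4 remain.
Put 5 in bin 3; 10 remain.
Put 5 in bin 3; 5 remain.
Put 6 in bin 4; 9 remain.
Put 5 in bin 4; 4 remain.
Put 6 in bin 5; 9 remain.
Put 6 in bin 5; 3 remain.
5 bins × 15 = 75; used 54; unused 21.

21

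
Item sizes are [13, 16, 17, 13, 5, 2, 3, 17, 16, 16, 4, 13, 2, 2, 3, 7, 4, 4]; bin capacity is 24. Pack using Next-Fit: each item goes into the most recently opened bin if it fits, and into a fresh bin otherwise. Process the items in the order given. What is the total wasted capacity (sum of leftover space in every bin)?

Put 13 in bin 1; 11 remain.
Put 16 in bin 2; 8 remain.
Put 17 in bin 3; 7 remain.
Put 13 in bin 4; 11 remain.
Put 5 in bin 4; 6 remain.
Put 2 in bin 4; 4 remain.
Put 3 in bin 4; 1 remain.
Put 17 in bin 5; 7 remain.
Put 16 in bin 6; 8 remain.
Put 16 in bin 7; 8 remain.
Put 4 in bin 7; 4 remain.
Put 13 in bin 8; 11 remain.
Put 2 in bin 8; 9 remain.
Put 2 in bin 8; 7 remain.
Put 3 in bin 8; 4 remain.
Put 7 in bin 9; 17 remain.
Put 4 in bin 9; 13 remain.
Put 4 in bin 9; 9 remain.
9 bins × 24 = 216; used 157; unused 59.

59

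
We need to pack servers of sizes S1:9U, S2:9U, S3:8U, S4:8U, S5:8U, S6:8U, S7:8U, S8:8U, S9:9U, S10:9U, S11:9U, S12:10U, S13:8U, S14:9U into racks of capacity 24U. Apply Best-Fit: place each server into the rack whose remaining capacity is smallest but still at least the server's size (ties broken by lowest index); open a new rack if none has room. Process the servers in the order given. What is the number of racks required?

6 racks

rack 1: place S1 (9U), 15U left
rack 1: place S2 (9U), 6U left
rack 2: place S3 (8U), 16U left
rack 2: place S4 (8U), 8U left
rack 2: place S5 (8U), 0U left
rack 3: place S6 (8U), 16U left
rack 3: place S7 (8U), 8U left
rack 3: place S8 (8U), 0U left
rack 4: place S9 (9U), 15U left
rack 4: place S10 (9U), 6U left
rack 5: place S11 (9U), 15U left
rack 5: place S12 (10U), 5U left
rack 6: place S13 (8U), 16U left
rack 6: place S14 (9U), 7U left
Final racks: [9,9] [8,8,8] [8,8,8] [9,9] [9,10] [8,9].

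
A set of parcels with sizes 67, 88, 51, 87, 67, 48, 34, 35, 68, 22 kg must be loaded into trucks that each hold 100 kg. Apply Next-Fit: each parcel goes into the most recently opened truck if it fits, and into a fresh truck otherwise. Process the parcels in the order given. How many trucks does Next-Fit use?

8 trucks

67 kg → truck 1 (remaining 33 kg)
88 kg → truck 2 (remaining 12 kg)
51 kg → truck 3 (remaining 49 kg)
87 kg → truck 4 (remaining 13 kg)
67 kg → truck 5 (remaining 33 kg)
48 kg → truck 6 (remaining 52 kg)
34 kg → truck 6 (remaining 18 kg)
35 kg → truck 7 (remaining 65 kg)
68 kg → truck 8 (remaining 32 kg)
22 kg → truck 8 (remaining 10 kg)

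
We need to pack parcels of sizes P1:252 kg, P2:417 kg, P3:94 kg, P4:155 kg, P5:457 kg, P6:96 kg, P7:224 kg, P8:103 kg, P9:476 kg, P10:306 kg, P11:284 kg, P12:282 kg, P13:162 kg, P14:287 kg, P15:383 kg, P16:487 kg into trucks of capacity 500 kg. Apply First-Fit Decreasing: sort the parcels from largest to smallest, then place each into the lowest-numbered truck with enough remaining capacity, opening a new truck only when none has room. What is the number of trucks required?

10

Sorted descending: 487, 476, 457, 417, 383, 306, 287, 284, 282, 252, 224, 162, 155, 103, 96, 94.
truck 1: place 487 kg, 13 kg left
truck 2: place 476 kg, 24 kg left
truck 3: place 457 kg, 43 kg left
truck 4: place 417 kg, 83 kg left
truck 5: place 383 kg, 117 kg left
truck 6: place 306 kg, 194 kg left
truck 7: place 287 kg, 213 kg left
truck 8: place 284 kg, 216 kg left
truck 9: place 282 kg, 218 kg left
truck 10: place 252 kg, 248 kg left
truck 10: place 224 kg, 24 kg left
truck 6: place 162 kg, 32 kg left
truck 7: place 155 kg, 58 kg left
truck 5: place 103 kg, 14 kg left
truck 8: place 96 kg, 120 kg left
truck 8: place 94 kg, 26 kg left
Final trucks: [487] [476] [457] [417] [383,103] [306,162] [287,155] [284,96,94] [282] [252,224].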